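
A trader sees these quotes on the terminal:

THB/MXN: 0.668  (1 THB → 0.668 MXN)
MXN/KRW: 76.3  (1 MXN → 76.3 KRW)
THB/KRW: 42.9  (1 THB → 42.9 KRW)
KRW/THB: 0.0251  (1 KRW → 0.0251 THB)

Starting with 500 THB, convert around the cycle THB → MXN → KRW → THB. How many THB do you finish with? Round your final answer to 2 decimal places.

500 THB × 0.668 = 334 MXN
334 MXN × 76.3 = 25484.2 KRW
25484.2 KRW × 0.0251 = 639.65342 THB

639.65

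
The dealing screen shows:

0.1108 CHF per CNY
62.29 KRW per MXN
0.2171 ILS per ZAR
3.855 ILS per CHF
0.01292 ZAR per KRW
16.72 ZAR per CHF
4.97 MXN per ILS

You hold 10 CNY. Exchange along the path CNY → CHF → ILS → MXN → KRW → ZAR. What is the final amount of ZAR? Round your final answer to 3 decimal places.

10 CNY × 0.1108 = 1.108 CHF
1.108 CHF × 3.855 = 4.27134 ILS
4.27134 ILS × 4.97 = 21.2285598 MXN
21.2285598 MXN × 62.29 = 1322.326989942 KRW
1322.326989942 KRW × 0.01292 = 17.08446471005064 ZAR

17.084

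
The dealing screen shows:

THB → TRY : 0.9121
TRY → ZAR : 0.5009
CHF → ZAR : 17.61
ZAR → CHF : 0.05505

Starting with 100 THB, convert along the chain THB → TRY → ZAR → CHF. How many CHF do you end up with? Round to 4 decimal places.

2.5151

100 THB × 0.9121 = 91.21 TRY
91.21 TRY × 0.5009 = 45.687089 ZAR
45.687089 ZAR × 0.05505 = 2.51507424945 CHF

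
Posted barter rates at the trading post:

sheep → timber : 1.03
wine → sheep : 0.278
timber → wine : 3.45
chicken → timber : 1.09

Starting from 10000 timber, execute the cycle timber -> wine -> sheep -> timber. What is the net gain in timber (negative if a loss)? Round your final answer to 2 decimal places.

10000 timber × 3.45 = 34500 wine
34500 wine × 0.278 = 9591 sheep
9591 sheep × 1.03 = 9878.73 timber
Net change: 9878.73 − 10000 = -121.27 timber

-121.27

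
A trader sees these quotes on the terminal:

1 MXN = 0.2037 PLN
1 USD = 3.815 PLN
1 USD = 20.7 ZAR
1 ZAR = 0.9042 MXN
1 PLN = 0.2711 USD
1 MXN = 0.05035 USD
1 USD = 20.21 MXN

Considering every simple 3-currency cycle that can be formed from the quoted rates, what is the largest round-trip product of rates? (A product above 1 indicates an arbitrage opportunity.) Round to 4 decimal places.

1.1161

PLN→USD→MXN→PLN: 0.2711 × 20.21 × 0.2037 = 1.11606
MXN→USD→ZAR→MXN: 0.05035 × 20.7 × 0.9042 = 0.94240
Maximum is PLN→USD→MXN→PLN at 1.1161; arbitrage exists.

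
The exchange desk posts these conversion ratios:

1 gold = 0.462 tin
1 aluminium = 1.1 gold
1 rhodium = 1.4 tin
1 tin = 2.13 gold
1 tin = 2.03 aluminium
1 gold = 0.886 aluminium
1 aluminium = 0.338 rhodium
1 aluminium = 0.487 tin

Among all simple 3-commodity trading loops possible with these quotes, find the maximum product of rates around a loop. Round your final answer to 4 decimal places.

tin→aluminium→gold→tin: 2.03 × 1.1 × 0.462 = 1.03165
tin→aluminium→rhodium→tin: 2.03 × 0.338 × 1.4 = 0.96060
tin→gold→aluminium→tin: 2.13 × 0.886 × 0.487 = 0.91906
Maximum is tin→aluminium→gold→tin at 1.0316; arbitrage exists.

1.0316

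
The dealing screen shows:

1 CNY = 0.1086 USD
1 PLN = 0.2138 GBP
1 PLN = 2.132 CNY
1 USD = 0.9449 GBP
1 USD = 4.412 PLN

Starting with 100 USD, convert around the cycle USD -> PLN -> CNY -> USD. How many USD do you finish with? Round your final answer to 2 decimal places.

100 USD × 4.412 = 441.2 PLN
441.2 PLN × 2.132 = 940.6384 CNY
940.6384 CNY × 0.1086 = 102.15333024 USD

102.15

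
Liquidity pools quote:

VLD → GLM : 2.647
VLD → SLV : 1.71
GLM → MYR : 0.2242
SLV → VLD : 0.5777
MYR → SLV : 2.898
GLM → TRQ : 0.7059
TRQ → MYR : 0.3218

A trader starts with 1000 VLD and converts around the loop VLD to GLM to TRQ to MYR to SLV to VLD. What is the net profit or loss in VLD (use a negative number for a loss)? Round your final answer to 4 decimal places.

1000 VLD × 2.647 = 2647 GLM
2647 GLM × 0.7059 = 1868.5173 TRQ
1868.5173 TRQ × 0.3218 = 601.28886714 MYR
601.28886714 MYR × 2.898 = 1742.53513697172 SLV
1742.53513697172 SLV × 0.5777 = 1006.662548628562644 VLD
Net change: 1006.662548628562644 − 1000 = 6.662548628562644 VLD

6.6625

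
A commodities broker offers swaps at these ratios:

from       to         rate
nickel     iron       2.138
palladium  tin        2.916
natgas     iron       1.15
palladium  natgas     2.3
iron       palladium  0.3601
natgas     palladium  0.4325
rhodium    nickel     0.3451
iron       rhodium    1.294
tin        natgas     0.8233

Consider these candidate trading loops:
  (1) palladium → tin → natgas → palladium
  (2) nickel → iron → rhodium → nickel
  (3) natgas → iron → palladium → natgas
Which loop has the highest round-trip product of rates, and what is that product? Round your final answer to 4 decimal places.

1.0383

(1) 2.916 × 0.8233 × 0.4325 = 1.03832
(2) 2.138 × 1.294 × 0.3451 = 0.95474
(3) 1.15 × 0.3601 × 2.3 = 0.95246
Highest is cycle (1) at 1.0383 (>1, arbitrage).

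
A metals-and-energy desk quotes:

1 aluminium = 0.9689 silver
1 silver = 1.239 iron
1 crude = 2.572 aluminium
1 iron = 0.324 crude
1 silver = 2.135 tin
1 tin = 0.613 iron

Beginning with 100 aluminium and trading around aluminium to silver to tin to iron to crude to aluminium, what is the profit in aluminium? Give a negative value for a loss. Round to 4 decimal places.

5.6704

100 aluminium × 0.9689 = 96.89 silver
96.89 silver × 2.135 = 206.86015 tin
206.86015 tin × 0.613 = 126.80527195 iron
126.80527195 iron × 0.324 = 41.0849081118 crude
41.0849081118 crude × 2.572 = 105.6703836635496 aluminium
Net change: 105.6703836635496 − 100 = 5.6703836635496 aluminium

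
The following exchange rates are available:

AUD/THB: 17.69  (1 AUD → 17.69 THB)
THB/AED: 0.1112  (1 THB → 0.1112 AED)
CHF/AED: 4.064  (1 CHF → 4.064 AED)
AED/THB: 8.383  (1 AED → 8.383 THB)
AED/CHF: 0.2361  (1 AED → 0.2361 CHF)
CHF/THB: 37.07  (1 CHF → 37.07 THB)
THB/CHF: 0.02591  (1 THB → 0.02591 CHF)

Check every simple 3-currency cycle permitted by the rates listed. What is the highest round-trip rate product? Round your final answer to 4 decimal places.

0.9732

AED→CHF→THB→AED: 0.2361 × 37.07 × 0.1112 = 0.97325
AED→THB→CHF→AED: 8.383 × 0.02591 × 4.064 = 0.88272
Maximum is AED→CHF→THB→AED at 0.9732; no arbitrage — every cycle loses value.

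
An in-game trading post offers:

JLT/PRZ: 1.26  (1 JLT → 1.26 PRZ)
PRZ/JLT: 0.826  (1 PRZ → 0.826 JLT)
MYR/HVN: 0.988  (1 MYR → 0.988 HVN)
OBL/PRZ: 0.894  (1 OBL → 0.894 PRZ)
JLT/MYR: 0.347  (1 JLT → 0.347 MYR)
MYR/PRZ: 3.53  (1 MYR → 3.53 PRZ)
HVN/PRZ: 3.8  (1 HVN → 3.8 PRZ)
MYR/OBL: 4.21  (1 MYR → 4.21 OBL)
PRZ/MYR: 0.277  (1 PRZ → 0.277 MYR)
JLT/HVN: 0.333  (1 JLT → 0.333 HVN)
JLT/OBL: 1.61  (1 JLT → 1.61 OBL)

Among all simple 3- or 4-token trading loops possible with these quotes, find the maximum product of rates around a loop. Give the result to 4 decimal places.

1.1889

PRZ→JLT→OBL→PRZ: 0.826 × 1.61 × 0.894 = 1.18889
PRZ→JLT→MYR→OBL→PRZ: 0.826 × 0.347 × 4.21 × 0.894 = 1.07877
HVN→PRZ→JLT→MYR→HVN: 3.8 × 0.826 × 0.347 × 0.988 = 1.07609
HVN→PRZ→JLT→HVN: 3.8 × 0.826 × 0.333 = 1.04522
PRZ→MYR→OBL→PRZ: 0.277 × 4.21 × 0.894 = 1.04256
HVN→PRZ→MYR→HVN: 3.8 × 0.277 × 0.988 = 1.03997
PRZ→JLT→MYR→PRZ: 0.826 × 0.347 × 3.53 = 1.01178
Maximum is PRZ→JLT→OBL→PRZ at 1.1889; arbitrage exists.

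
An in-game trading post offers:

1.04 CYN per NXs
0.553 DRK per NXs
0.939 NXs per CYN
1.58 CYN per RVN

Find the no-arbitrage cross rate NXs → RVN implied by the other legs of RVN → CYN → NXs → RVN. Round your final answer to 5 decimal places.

0.67403

Known legs of the cycle: 1.58 × 0.939 = 1.48362
For no arbitrage the full-cycle product must be 1, so the missing rate is 1 / 1.48362 ≈ 0.6740270.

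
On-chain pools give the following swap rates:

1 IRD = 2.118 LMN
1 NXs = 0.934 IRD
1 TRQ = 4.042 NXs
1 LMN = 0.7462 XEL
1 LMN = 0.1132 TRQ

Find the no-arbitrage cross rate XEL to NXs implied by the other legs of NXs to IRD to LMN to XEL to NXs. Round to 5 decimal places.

0.67744

Known legs of the cycle: 0.934 × 2.118 × 0.7462 = 1.4761417944
For no arbitrage the full-cycle product must be 1, so the missing rate is 1 / 1.4761417944 ≈ 0.6774417.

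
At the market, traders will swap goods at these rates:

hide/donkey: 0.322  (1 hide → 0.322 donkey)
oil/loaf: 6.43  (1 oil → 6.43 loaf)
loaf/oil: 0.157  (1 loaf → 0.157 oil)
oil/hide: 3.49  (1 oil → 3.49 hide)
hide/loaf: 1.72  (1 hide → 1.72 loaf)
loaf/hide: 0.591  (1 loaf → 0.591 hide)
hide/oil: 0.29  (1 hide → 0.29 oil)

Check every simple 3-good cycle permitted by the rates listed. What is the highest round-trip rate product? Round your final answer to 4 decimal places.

1.1020

loaf→hide→oil→loaf: 0.591 × 0.29 × 6.43 = 1.10204
loaf→oil→hide→loaf: 0.157 × 3.49 × 1.72 = 0.94244
Maximum is loaf→hide→oil→loaf at 1.1020; arbitrage exists.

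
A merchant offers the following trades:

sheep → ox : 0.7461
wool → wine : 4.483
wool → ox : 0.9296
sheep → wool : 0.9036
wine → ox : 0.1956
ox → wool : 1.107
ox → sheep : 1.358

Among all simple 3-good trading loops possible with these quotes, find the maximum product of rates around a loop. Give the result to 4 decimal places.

1.1407

wool→ox→sheep→wool: 0.9296 × 1.358 × 0.9036 = 1.14070
wool→wine→ox→wool: 4.483 × 0.1956 × 1.107 = 0.97070
Maximum is wool→ox→sheep→wool at 1.1407; arbitrage exists.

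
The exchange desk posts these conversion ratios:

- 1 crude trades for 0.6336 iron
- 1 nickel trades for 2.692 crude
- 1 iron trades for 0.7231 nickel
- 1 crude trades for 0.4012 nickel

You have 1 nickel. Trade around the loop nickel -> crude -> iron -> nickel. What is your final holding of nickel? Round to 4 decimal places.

1 nickel × 2.692 = 2.692 crude
2.692 crude × 0.6336 = 1.7056512 iron
1.7056512 iron × 0.7231 = 1.23335638272 nickel

1.2334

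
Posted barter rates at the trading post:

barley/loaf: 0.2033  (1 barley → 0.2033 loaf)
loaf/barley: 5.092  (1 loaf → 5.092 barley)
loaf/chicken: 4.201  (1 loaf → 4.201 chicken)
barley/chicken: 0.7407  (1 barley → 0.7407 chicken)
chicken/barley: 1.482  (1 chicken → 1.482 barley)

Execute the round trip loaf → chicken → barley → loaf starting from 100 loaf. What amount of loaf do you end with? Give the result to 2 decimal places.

126.57

100 loaf × 4.201 = 420.1 chicken
420.1 chicken × 1.482 = 622.5882 barley
622.5882 barley × 0.2033 = 126.57218106 loaf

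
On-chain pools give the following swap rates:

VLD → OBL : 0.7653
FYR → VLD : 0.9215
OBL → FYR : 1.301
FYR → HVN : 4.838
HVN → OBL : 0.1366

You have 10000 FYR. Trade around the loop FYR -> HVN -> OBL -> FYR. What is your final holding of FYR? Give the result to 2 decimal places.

8597.93

10000 FYR × 4.838 = 48380 HVN
48380 HVN × 0.1366 = 6608.708 OBL
6608.708 OBL × 1.301 = 8597.929108 FYR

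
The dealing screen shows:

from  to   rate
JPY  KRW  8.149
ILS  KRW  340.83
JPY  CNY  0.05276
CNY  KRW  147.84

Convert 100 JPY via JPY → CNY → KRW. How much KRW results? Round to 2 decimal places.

780.00

100 JPY × 0.05276 = 5.276 CNY
5.276 CNY × 147.84 = 780.00384 KRW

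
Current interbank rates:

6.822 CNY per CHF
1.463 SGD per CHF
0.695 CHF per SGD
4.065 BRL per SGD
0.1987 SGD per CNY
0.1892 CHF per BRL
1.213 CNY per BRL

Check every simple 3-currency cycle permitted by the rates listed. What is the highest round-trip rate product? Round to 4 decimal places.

CHF→SGD→BRL→CHF: 1.463 × 4.065 × 0.1892 = 1.12519
CNY→SGD→BRL→CNY: 0.1987 × 4.065 × 1.213 = 0.97976
CHF→CNY→SGD→CHF: 6.822 × 0.1987 × 0.695 = 0.94209
Maximum is CHF→SGD→BRL→CHF at 1.1252; arbitrage exists.

1.1252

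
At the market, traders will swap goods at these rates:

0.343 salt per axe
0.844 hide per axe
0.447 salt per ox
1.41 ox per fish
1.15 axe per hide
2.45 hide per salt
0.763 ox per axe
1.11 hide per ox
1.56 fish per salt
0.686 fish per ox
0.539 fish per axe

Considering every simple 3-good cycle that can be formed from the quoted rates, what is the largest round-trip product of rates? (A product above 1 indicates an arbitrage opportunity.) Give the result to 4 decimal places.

0.9832

fish→ox→salt→fish: 1.41 × 0.447 × 1.56 = 0.98322
axe→ox→hide→axe: 0.763 × 1.11 × 1.15 = 0.97397
salt→hide→axe→salt: 2.45 × 1.15 × 0.343 = 0.96640
Maximum is fish→ox→salt→fish at 0.9832; no arbitrage — every cycle loses value.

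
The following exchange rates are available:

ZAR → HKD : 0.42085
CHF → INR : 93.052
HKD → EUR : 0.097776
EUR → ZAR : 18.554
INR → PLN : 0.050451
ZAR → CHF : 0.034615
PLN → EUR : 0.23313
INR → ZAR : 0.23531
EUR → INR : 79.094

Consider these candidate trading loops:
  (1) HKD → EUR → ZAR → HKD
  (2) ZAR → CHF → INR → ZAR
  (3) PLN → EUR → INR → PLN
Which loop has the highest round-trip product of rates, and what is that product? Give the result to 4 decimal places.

(1) 0.097776 × 18.554 × 0.42085 = 0.76348
(2) 0.034615 × 93.052 × 0.23531 = 0.75793
(3) 0.23313 × 79.094 × 0.050451 = 0.93028
Highest is cycle (3) at 0.9303 (≤1, no arbitrage).

0.9303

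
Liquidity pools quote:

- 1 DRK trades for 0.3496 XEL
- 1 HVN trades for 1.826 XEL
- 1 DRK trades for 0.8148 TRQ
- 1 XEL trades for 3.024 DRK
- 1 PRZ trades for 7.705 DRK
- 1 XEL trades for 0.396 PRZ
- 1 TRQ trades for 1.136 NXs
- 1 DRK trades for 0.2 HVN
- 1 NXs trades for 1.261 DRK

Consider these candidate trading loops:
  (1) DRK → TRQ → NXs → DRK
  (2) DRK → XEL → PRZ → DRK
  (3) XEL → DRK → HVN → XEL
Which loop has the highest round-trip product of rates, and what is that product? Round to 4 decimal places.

(1) 0.8148 × 1.136 × 1.261 = 1.16720
(2) 0.3496 × 0.396 × 7.705 = 1.06669
(3) 3.024 × 0.2 × 1.826 = 1.10436
Highest is cycle (1) at 1.1672 (>1, arbitrage).

1.1672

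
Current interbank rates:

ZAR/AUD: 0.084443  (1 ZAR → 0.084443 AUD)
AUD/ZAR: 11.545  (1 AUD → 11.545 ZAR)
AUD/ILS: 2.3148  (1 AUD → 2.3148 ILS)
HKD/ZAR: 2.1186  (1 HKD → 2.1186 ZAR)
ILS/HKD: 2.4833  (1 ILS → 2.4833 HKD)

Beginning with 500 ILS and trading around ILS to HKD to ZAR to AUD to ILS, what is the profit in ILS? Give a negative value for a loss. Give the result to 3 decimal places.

500 ILS × 2.4833 = 1241.65 HKD
1241.65 HKD × 2.1186 = 2630.55969 ZAR
2630.55969 ZAR × 0.084443 = 222.13235190267 AUD
222.13235190267 AUD × 2.3148 = 514.191968184300516 ILS
Net change: 514.191968184300516 − 500 = 14.191968184300516 ILS

14.192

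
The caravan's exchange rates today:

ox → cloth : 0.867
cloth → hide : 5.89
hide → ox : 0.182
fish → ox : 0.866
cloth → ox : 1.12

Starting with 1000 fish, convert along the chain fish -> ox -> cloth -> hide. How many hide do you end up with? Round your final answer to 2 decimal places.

1000 fish × 0.866 = 866 ox
866 ox × 0.867 = 750.822 cloth
750.822 cloth × 5.89 = 4422.34158 hide

4422.34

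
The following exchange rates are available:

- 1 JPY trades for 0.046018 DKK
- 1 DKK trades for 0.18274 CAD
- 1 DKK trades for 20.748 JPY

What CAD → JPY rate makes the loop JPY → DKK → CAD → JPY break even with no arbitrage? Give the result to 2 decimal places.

118.92

Known legs of the cycle: 0.046018 × 0.18274 = 0.00840932932
For no arbitrage the full-cycle product must be 1, so the missing rate is 1 / 0.00840932932 ≈ 118.9155.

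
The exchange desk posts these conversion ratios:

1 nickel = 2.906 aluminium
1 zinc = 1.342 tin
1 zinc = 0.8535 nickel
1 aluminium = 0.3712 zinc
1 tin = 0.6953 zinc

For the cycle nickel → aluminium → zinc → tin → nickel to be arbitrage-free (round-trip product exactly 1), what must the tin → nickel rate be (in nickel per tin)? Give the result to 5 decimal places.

Known legs of the cycle: 2.906 × 0.3712 × 1.342 = 1.4476250624
For no arbitrage the full-cycle product must be 1, so the missing rate is 1 / 1.4476250624 ≈ 0.6907866.

0.69079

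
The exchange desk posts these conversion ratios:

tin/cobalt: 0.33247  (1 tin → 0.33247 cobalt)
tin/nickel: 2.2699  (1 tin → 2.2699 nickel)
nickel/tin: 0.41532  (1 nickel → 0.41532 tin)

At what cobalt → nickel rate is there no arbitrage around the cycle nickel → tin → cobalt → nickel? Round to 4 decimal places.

7.2421

Known legs of the cycle: 0.41532 × 0.33247 = 0.1380814404
For no arbitrage the full-cycle product must be 1, so the missing rate is 1 / 0.1380814404 ≈ 7.242103.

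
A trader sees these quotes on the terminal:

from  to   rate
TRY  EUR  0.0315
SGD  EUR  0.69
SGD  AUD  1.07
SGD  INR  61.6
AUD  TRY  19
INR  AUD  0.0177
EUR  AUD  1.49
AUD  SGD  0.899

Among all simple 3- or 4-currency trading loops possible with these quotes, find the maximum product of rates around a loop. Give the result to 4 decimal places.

0.9802

AUD→SGD→INR→AUD: 0.899 × 61.6 × 0.0177 = 0.98020
EUR→AUD→SGD→EUR: 1.49 × 0.899 × 0.69 = 0.92426
EUR→AUD→TRY→EUR: 1.49 × 19 × 0.0315 = 0.89177
Maximum is AUD→SGD→INR→AUD at 0.9802; no arbitrage — every cycle loses value.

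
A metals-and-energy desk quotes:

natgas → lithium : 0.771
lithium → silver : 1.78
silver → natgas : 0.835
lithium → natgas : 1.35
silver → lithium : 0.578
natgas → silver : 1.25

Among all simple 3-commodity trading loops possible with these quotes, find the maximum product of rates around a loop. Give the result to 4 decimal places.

1.1459

lithium→silver→natgas→lithium: 1.78 × 0.835 × 0.771 = 1.14594
lithium→natgas→silver→lithium: 1.35 × 1.25 × 0.578 = 0.97538
Maximum is lithium→silver→natgas→lithium at 1.1459; arbitrage exists.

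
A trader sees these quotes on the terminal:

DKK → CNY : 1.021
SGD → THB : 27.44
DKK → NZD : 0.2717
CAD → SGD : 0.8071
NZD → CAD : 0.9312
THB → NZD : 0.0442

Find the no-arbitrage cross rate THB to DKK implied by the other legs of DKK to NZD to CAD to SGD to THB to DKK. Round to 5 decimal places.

Known legs of the cycle: 0.2717 × 0.9312 × 0.8071 × 27.44 = 5.60330238564096
For no arbitrage the full-cycle product must be 1, so the missing rate is 1 / 5.60330238564096 ≈ 0.1784662.

0.17847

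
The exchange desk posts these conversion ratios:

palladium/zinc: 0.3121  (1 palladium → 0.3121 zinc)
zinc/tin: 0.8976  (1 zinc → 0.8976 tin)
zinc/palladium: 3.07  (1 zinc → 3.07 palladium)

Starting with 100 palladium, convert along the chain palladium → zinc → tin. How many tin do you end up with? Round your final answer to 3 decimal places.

100 palladium × 0.3121 = 31.21 zinc
31.21 zinc × 0.8976 = 28.014096 tin

28.014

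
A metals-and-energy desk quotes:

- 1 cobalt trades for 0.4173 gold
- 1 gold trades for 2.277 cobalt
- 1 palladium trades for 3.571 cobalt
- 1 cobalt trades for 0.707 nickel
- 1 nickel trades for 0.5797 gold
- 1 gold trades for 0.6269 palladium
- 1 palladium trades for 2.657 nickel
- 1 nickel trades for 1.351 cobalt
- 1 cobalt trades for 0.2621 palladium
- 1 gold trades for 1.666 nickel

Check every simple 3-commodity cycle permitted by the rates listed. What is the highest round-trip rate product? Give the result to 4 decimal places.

gold→palladium→nickel→gold: 0.6269 × 2.657 × 0.5797 = 0.96559
nickel→cobalt→palladium→nickel: 1.351 × 0.2621 × 2.657 = 0.94084
gold→nickel→cobalt→gold: 1.666 × 1.351 × 0.4173 = 0.93924
gold→palladium→cobalt→gold: 0.6269 × 3.571 × 0.4173 = 0.93419
gold→cobalt→nickel→gold: 2.277 × 0.707 × 0.5797 = 0.93322
Maximum is gold→palladium→nickel→gold at 0.9656; no arbitrage — every cycle loses value.

0.9656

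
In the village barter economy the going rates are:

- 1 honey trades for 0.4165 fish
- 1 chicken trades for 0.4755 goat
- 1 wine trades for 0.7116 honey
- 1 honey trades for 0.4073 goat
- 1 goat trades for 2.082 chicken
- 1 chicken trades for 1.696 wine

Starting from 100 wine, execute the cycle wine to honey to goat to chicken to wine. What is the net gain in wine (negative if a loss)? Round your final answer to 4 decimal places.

2.3427

100 wine × 0.7116 = 71.16 honey
71.16 honey × 0.4073 = 28.983468 goat
28.983468 goat × 2.082 = 60.343580376 chicken
60.343580376 chicken × 1.696 = 102.342712317696 wine
Net change: 102.342712317696 − 100 = 2.342712317696 wine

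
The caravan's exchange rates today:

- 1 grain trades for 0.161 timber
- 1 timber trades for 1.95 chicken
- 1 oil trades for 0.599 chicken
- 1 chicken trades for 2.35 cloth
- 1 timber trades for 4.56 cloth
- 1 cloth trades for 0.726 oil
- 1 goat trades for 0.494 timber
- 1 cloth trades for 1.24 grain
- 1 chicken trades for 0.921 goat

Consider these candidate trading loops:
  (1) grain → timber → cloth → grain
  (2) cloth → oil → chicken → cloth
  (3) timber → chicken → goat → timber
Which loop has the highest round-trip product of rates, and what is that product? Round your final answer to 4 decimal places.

(1) 0.161 × 4.56 × 1.24 = 0.91036
(2) 0.726 × 0.599 × 2.35 = 1.02195
(3) 1.95 × 0.921 × 0.494 = 0.88720
Highest is cycle (2) at 1.0220 (>1, arbitrage).

1.0220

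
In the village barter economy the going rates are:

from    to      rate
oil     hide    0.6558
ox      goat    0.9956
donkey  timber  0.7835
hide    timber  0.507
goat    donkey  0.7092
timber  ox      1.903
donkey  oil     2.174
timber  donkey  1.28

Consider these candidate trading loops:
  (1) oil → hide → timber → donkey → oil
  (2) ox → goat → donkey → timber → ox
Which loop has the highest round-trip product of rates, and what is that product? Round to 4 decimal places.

(1) 0.6558 × 0.507 × 1.28 × 2.174 = 0.92523
(2) 0.9956 × 0.7092 × 0.7835 × 1.903 = 1.05276
Highest is cycle (2) at 1.0528 (>1, arbitrage).

1.0528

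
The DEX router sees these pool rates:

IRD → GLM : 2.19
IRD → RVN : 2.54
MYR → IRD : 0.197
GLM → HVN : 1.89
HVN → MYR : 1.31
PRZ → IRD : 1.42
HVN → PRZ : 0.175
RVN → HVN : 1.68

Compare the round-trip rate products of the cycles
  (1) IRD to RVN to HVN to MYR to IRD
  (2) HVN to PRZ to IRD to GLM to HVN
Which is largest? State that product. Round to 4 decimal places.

1.1012

(1) 2.54 × 1.68 × 1.31 × 0.197 = 1.10124
(2) 0.175 × 1.42 × 2.19 × 1.89 = 1.02857
Highest is cycle (1) at 1.1012 (>1, arbitrage).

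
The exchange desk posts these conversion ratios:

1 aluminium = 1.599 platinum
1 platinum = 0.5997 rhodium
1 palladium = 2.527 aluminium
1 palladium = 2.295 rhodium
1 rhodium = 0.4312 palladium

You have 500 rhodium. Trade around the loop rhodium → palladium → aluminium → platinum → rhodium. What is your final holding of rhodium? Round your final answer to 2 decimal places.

500 rhodium × 0.4312 = 215.6 palladium
215.6 palladium × 2.527 = 544.8212 aluminium
544.8212 aluminium × 1.599 = 871.1690988 platinum
871.1690988 platinum × 0.5997 = 522.44010855036 rhodium

522.44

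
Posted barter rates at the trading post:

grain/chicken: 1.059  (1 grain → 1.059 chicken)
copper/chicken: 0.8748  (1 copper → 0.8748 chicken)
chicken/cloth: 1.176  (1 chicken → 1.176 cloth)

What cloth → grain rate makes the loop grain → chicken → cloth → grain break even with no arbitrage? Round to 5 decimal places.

Known legs of the cycle: 1.059 × 1.176 = 1.245384
For no arbitrage the full-cycle product must be 1, so the missing rate is 1 / 1.245384 ≈ 0.8029652.

0.80297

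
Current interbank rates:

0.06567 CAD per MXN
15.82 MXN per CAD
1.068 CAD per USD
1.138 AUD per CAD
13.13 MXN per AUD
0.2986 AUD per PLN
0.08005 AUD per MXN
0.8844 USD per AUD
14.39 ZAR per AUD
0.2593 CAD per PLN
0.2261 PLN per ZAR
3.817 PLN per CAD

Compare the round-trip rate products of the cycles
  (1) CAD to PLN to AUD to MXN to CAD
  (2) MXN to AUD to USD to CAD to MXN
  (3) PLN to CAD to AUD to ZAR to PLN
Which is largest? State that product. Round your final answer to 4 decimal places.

1.1962

(1) 3.817 × 0.2986 × 13.13 × 0.06567 = 0.98275
(2) 0.08005 × 0.8844 × 1.068 × 15.82 = 1.19616
(3) 0.2593 × 1.138 × 14.39 × 0.2261 = 0.96008
Highest is cycle (2) at 1.1962 (>1, arbitrage).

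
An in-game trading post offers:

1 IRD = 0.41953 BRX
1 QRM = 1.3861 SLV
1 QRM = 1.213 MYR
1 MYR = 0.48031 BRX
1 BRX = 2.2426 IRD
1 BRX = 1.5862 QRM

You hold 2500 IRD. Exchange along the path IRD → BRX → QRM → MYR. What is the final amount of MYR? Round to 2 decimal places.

2018.00

2500 IRD × 0.41953 = 1048.825 BRX
1048.825 BRX × 1.5862 = 1663.646215 QRM
1663.646215 QRM × 1.213 = 2018.002858795 MYR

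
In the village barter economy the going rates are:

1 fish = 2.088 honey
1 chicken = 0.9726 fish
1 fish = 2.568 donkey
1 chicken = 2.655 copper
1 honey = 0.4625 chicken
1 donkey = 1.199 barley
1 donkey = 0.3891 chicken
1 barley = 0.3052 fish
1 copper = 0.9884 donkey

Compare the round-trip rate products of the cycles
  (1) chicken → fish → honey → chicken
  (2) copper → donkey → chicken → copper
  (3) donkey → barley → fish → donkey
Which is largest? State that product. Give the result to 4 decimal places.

(1) 0.9726 × 2.088 × 0.4625 = 0.93924
(2) 0.9884 × 0.3891 × 2.655 = 1.02108
(3) 1.199 × 0.3052 × 2.568 = 0.93972
Highest is cycle (2) at 1.0211 (>1, arbitrage).

1.0211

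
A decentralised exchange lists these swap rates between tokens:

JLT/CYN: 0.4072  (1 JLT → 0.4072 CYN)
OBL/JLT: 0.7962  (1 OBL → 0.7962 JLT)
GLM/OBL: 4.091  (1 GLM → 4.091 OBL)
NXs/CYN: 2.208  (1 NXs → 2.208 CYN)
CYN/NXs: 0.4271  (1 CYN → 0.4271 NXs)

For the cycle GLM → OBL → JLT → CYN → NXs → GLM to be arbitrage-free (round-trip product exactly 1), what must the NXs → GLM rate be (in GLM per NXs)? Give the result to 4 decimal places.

1.7653

Known legs of the cycle: 4.091 × 0.7962 × 0.4072 × 0.4271 = 0.566485755063504
For no arbitrage the full-cycle product must be 1, so the missing rate is 1 / 0.566485755063504 ≈ 1.765269.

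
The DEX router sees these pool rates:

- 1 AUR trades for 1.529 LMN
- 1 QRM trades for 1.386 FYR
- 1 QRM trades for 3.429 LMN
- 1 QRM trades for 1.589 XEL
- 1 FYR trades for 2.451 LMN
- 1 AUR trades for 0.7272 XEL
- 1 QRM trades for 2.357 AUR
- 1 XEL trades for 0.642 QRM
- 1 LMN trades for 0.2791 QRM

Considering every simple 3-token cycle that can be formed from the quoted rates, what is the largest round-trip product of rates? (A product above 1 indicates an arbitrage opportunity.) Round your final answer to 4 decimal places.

1.1004

AUR→XEL→QRM→AUR: 0.7272 × 0.642 × 2.357 = 1.10039
AUR→LMN→QRM→AUR: 1.529 × 0.2791 × 2.357 = 1.00584
FYR→LMN→QRM→FYR: 2.451 × 0.2791 × 1.386 = 0.94813
Maximum is AUR→XEL→QRM→AUR at 1.1004; arbitrage exists.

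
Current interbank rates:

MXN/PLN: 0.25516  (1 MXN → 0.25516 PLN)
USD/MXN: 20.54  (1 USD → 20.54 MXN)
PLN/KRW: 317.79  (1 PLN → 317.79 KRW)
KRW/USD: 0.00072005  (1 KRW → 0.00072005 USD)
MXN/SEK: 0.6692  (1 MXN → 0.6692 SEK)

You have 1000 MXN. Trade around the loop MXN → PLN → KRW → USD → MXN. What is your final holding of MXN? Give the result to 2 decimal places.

1000 MXN × 0.25516 = 255.16 PLN
255.16 PLN × 317.79 = 81087.2964 KRW
81087.2964 KRW × 0.00072005 = 58.38690777282 USD
58.38690777282 USD × 20.54 = 1199.2670856537228 MXN

1199.27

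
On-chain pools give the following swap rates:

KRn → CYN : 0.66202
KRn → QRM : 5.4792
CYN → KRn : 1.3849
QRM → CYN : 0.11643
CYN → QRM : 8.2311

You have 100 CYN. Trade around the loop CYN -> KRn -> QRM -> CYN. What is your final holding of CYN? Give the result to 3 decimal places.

100 CYN × 1.3849 = 138.49 KRn
138.49 KRn × 5.4792 = 758.814408 QRM
758.814408 QRM × 0.11643 = 88.34876152344 CYN

88.349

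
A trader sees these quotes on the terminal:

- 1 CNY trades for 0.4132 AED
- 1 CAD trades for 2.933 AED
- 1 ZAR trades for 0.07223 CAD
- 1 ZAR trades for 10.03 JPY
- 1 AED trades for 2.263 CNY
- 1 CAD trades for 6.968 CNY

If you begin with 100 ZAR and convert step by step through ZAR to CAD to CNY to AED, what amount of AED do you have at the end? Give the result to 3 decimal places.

20.796

100 ZAR × 0.07223 = 7.223 CAD
7.223 CAD × 6.968 = 50.329864 CNY
50.329864 CNY × 0.4132 = 20.7962998048 AED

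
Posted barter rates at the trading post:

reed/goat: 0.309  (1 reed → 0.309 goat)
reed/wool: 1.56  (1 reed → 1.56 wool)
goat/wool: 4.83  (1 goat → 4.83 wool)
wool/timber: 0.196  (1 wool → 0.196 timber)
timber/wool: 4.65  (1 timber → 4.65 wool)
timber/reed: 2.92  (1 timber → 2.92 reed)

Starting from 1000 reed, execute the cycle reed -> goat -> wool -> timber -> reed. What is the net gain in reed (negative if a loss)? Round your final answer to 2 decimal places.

1000 reed × 0.309 = 309 goat
309 goat × 4.83 = 1492.47 wool
1492.47 wool × 0.196 = 292.52412 timber
292.52412 timber × 2.92 = 854.1704304 reed
Net change: 854.1704304 − 1000 = -145.8295696 reed

-145.83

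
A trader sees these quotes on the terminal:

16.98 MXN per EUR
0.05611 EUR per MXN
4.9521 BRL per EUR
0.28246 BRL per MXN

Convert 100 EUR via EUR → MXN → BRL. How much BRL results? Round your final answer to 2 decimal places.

479.62

100 EUR × 16.98 = 1698 MXN
1698 MXN × 0.28246 = 479.61708 BRL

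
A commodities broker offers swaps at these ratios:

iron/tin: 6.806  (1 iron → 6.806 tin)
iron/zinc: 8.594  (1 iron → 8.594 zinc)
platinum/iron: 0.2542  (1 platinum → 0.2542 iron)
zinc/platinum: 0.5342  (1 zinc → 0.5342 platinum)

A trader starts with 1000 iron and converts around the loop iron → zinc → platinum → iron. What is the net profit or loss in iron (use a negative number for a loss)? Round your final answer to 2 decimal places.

1000 iron × 8.594 = 8594 zinc
8594 zinc × 0.5342 = 4590.9148 platinum
4590.9148 platinum × 0.2542 = 1167.01054216 iron
Net change: 1167.01054216 − 1000 = 167.01054216 iron

167.01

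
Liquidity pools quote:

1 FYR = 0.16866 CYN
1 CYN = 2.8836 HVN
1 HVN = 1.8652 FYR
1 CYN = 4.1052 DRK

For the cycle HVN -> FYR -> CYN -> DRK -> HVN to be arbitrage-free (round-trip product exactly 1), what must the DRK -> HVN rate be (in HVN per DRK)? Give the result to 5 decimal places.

Known legs of the cycle: 1.8652 × 0.16866 × 4.1052 = 1.2914328312864
For no arbitrage the full-cycle product must be 1, so the missing rate is 1 / 1.2914328312864 ≈ 0.7743337.

0.77433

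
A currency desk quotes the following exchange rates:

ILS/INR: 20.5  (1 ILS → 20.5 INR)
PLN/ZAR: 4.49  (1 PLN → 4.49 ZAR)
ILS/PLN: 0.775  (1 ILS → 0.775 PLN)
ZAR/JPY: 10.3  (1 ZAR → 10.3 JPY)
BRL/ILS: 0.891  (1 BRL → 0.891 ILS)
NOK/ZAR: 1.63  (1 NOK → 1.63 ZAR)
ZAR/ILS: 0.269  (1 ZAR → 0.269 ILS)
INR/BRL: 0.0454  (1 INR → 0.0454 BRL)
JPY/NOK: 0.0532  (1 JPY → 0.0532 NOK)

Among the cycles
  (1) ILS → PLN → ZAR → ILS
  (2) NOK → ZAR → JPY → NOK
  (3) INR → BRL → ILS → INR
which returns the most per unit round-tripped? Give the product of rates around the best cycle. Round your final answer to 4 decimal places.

(1) 0.775 × 4.49 × 0.269 = 0.93605
(2) 1.63 × 10.3 × 0.0532 = 0.89317
(3) 0.0454 × 0.891 × 20.5 = 0.82925
Highest is cycle (1) at 0.9361 (≤1, no arbitrage).

0.9361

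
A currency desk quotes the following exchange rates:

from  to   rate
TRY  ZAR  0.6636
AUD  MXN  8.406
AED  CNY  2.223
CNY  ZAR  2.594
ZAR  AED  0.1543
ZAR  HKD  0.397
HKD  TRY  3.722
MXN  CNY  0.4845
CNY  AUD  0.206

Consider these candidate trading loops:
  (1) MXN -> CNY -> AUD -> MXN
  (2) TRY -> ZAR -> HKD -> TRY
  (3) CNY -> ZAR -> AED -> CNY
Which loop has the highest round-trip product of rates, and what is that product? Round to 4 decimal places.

(1) 0.4845 × 0.206 × 8.406 = 0.83898
(2) 0.6636 × 0.397 × 3.722 = 0.98056
(3) 2.594 × 0.1543 × 2.223 = 0.88977
Highest is cycle (2) at 0.9806 (≤1, no arbitrage).

0.9806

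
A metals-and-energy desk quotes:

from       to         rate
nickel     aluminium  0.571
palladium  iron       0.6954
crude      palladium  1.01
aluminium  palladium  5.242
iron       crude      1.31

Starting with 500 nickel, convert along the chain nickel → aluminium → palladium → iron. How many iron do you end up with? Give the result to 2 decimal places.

1040.73

500 nickel × 0.571 = 285.5 aluminium
285.5 aluminium × 5.242 = 1496.591 palladium
1496.591 palladium × 0.6954 = 1040.7293814 iron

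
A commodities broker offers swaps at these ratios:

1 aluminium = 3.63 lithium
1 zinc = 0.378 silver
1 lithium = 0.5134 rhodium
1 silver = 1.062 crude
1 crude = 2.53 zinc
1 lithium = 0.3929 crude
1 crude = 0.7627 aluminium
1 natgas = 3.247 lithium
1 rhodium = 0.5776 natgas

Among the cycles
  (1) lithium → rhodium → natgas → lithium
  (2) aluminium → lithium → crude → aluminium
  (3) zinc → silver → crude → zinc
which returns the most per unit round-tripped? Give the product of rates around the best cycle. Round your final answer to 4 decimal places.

(1) 0.5134 × 0.5776 × 3.247 = 0.96286
(2) 3.63 × 0.3929 × 0.7627 = 1.08778
(3) 0.378 × 1.062 × 2.53 = 1.01563
Highest is cycle (2) at 1.0878 (>1, arbitrage).

1.0878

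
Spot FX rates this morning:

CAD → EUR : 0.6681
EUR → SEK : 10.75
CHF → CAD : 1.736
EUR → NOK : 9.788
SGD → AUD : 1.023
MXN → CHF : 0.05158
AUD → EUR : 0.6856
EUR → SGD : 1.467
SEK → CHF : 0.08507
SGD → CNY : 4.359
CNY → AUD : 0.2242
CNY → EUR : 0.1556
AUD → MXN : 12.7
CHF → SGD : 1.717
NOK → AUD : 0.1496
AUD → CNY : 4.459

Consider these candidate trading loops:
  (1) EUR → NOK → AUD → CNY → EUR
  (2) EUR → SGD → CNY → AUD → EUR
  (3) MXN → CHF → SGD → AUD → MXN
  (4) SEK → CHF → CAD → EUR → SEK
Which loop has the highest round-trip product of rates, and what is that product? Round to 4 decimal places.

1.1506

(1) 9.788 × 0.1496 × 4.459 × 0.1556 = 1.01595
(2) 1.467 × 4.359 × 0.2242 × 0.6856 = 0.98293
(3) 0.05158 × 1.717 × 1.023 × 12.7 = 1.15062
(4) 0.08507 × 1.736 × 0.6681 × 10.75 = 1.06066
Highest is cycle (3) at 1.1506 (>1, arbitrage).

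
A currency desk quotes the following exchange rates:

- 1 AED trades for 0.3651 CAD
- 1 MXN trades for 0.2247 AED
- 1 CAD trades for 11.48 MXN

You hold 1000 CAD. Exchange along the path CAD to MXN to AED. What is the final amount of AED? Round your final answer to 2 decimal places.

1000 CAD × 11.48 = 11480 MXN
11480 MXN × 0.2247 = 2579.556 AED

2579.56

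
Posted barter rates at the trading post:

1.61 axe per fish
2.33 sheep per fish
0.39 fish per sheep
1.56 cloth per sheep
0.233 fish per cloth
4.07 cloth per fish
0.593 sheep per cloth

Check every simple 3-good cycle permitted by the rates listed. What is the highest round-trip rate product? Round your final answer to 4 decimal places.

sheep→fish→cloth→sheep: 0.39 × 4.07 × 0.593 = 0.94127
sheep→cloth→fish→sheep: 1.56 × 0.233 × 2.33 = 0.84691
Maximum is sheep→fish→cloth→sheep at 0.9413; no arbitrage — every cycle loses value.

0.9413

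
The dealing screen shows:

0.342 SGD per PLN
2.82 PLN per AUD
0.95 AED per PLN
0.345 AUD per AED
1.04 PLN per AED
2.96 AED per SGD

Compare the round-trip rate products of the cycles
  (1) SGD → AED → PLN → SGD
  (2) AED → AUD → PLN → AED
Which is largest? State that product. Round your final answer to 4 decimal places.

1.0528

(1) 2.96 × 1.04 × 0.342 = 1.05281
(2) 0.345 × 2.82 × 0.95 = 0.92426
Highest is cycle (1) at 1.0528 (>1, arbitrage).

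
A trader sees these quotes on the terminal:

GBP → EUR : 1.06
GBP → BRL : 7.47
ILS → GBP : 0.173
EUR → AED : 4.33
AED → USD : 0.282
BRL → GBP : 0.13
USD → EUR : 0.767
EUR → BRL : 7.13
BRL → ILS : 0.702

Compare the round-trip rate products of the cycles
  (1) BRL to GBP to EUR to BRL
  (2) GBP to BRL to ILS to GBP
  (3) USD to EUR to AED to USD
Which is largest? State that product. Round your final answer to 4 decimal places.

(1) 0.13 × 1.06 × 7.13 = 0.98251
(2) 7.47 × 0.702 × 0.173 = 0.90720
(3) 0.767 × 4.33 × 0.282 = 0.93655
Highest is cycle (1) at 0.9825 (≤1, no arbitrage).

0.9825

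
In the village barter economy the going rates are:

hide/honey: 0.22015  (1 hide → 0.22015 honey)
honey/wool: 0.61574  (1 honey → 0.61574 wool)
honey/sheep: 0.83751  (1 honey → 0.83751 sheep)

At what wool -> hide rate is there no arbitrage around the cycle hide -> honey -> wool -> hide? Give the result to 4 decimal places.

7.3771

Known legs of the cycle: 0.22015 × 0.61574 = 0.135555161
For no arbitrage the full-cycle product must be 1, so the missing rate is 1 / 0.135555161 ≈ 7.377071.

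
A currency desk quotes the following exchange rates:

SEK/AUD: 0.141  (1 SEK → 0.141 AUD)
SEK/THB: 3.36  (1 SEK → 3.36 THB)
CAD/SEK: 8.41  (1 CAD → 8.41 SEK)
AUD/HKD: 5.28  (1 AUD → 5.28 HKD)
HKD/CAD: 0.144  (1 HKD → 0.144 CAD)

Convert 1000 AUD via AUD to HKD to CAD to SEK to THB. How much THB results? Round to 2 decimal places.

1000 AUD × 5.28 = 5280 HKD
5280 HKD × 0.144 = 760.32 CAD
760.32 CAD × 8.41 = 6394.2912 SEK
6394.2912 SEK × 3.36 = 21484.818432 THB

21484.82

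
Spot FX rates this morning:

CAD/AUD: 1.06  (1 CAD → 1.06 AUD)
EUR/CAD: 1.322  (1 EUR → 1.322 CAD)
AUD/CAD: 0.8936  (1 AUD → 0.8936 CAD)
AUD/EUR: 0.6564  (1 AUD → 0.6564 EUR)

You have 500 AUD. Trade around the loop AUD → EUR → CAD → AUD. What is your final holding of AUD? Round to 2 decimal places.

500 AUD × 0.6564 = 328.2 EUR
328.2 EUR × 1.322 = 433.8804 CAD
433.8804 CAD × 1.06 = 459.913224 AUD

459.91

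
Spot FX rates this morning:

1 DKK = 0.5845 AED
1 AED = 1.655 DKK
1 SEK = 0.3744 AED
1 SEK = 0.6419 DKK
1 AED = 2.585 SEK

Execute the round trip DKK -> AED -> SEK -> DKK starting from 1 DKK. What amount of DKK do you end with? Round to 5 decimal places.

0.96987

1 DKK × 0.5845 = 0.5845 AED
0.5845 AED × 2.585 = 1.5109325 SEK
1.5109325 SEK × 0.6419 = 0.96986757175 DKK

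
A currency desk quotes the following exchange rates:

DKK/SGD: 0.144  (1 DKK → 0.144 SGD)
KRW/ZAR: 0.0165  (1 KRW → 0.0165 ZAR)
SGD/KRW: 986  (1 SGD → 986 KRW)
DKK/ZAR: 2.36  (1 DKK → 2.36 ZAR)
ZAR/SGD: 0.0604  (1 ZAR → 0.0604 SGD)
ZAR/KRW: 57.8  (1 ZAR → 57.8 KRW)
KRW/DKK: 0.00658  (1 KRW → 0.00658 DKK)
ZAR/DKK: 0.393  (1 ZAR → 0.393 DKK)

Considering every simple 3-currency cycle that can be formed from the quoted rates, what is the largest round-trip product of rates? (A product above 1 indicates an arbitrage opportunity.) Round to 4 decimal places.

0.9826

ZAR→SGD→KRW→ZAR: 0.0604 × 986 × 0.0165 = 0.98265
DKK→SGD→KRW→DKK: 0.144 × 986 × 0.00658 = 0.93425
ZAR→KRW→DKK→ZAR: 57.8 × 0.00658 × 2.36 = 0.89756
Maximum is ZAR→SGD→KRW→ZAR at 0.9826; no arbitrage — every cycle loses value.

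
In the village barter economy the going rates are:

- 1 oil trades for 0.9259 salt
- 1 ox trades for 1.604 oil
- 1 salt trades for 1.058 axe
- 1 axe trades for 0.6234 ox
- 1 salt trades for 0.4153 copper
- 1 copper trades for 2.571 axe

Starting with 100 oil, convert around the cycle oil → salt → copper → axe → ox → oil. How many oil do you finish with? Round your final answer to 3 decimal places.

100 oil × 0.9259 = 92.59 salt
92.59 salt × 0.4153 = 38.452627 copper
38.452627 copper × 2.571 = 98.861704017 axe
98.861704017 axe × 0.6234 = 61.6303862841978 ox
61.6303862841978 ox × 1.604 = 98.8551395998532712 oil

98.855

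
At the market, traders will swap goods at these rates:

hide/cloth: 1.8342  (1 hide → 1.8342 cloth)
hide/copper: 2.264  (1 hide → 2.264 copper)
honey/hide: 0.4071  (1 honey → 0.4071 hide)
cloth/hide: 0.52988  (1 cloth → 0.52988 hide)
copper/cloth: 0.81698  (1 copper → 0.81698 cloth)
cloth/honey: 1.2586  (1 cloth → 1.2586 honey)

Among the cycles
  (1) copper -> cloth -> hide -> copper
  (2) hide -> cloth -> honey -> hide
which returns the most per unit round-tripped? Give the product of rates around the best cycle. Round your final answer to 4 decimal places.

(1) 0.81698 × 0.52988 × 2.264 = 0.98009
(2) 1.8342 × 1.2586 × 0.4071 = 0.93980
Highest is cycle (1) at 0.9801 (≤1, no arbitrage).

0.9801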